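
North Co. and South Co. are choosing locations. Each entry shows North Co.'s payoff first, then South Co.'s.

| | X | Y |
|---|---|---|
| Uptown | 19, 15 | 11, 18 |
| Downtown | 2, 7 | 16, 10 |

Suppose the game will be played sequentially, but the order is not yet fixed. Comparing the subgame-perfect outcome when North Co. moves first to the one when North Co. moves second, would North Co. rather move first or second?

second

If North Co. leads: South Co.'s best replies are Uptown→Y, Downtown→Y; North Co.'s induced payoffs 11, 16; outcome (Downtown, Y), payoffs (16, 10).
If South Co. leads: North Co.'s best replies are X→Uptown, Y→Downtown; South Co.'s induced payoffs 15, 10; outcome (Uptown, X), payoffs (19, 15).
North Co. gets 16 moving first and 19 moving second, so North Co. prefers to move second.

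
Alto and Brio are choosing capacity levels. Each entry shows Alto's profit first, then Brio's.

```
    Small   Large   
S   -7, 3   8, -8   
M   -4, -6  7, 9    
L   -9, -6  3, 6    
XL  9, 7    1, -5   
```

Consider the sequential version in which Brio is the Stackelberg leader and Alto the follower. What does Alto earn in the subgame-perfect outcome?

9

Alto best-responds to each possible Brio move:
- Small: BR = XL, leader payoff 7.
- Large: BR = S, leader payoff -8.
Brio's induced payoffs are 7, -8, so Brio commits to Small. Subgame-perfect outcome: (XL, Small) with payoffs (9, 7).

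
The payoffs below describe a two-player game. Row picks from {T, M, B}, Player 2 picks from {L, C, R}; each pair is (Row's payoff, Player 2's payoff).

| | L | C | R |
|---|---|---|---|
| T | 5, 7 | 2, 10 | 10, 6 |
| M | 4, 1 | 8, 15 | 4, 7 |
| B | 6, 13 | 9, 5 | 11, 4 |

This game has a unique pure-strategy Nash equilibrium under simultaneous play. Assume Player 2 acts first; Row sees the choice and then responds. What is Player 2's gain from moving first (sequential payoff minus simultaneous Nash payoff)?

0

Backward induction with Player 2 moving first.
- L: Row compares 5, 4, 6 and picks B; Player 2 would get 13.
- C: Row compares 2, 8, 9 and picks B; Player 2 would get 5.
- R: Row compares 10, 4, 11 and picks B; Player 2 would get 4.
Among 13, 5, 4, the best is 13 at L. Subgame-perfect outcome: (B, L) with payoffs (6, 13).
For the simultaneous game, intersect best replies.
Row's best replies: L→B; C→B; R→B.
Player 2's best replies: T→C; M→C; B→L.
The unique mutual best reply is (B, L), giving (6, 13).
Player 2's commitment gain: 13 − 13 = 0.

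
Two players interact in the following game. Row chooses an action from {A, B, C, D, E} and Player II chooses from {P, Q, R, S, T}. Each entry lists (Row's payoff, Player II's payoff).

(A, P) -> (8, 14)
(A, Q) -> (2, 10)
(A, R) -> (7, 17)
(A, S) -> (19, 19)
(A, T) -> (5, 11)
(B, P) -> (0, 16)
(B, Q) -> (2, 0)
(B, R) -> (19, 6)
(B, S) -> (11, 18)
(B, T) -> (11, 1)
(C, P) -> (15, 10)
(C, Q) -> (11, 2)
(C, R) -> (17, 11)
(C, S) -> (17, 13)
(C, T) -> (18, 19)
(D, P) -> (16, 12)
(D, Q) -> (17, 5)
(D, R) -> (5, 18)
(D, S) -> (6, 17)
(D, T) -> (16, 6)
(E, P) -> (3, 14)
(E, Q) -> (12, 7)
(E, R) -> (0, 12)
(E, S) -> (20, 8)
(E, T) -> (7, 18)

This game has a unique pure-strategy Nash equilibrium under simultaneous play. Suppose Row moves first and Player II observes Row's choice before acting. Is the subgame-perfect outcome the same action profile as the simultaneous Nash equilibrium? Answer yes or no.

Player II best-responds to each possible Row move:
- A → Player II plays S (best of 14, 10, 17, 19, 11); Row gets 19.
- B → Player II plays S (best of 16, 0, 6, 18, 1); Row gets 11.
- C → Player II plays T (best of 10, 2, 11, 13, 19); Row gets 18.
- D → Player II plays R (best of 12, 5, 18, 17, 6); Row gets 5.
- E → Player II plays T (best of 14, 7, 12, 8, 18); Row gets 7.
Row's induced payoffs are 19, 11, 18, 5, 7, so Row commits to A. Subgame-perfect outcome: (A, S) with payoffs (19, 19).
Under simultaneous play:
Row's best replies: P→D; Q→D; R→B; S→E; T→C.
Player II's best replies: A→S; B→S; C→T; D→R; E→T.
Only (C, T) has each player best-responding; Nash payoffs (18, 19).
Sequential outcome (A, S) differs from the Nash profile (C, T).

no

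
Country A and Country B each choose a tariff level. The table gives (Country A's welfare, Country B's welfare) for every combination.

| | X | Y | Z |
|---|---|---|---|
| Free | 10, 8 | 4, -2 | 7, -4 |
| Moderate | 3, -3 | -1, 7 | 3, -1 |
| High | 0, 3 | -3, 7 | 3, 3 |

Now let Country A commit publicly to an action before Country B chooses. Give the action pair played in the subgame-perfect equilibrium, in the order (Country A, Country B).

(Free, X)

Backward induction with Country A moving first.
- Free: Country B compares 8, -2, -4 and picks X; Country A would get 10.
- Moderate: Country B compares -3, 7, -1 and picks Y; Country A would get -1.
- High: Country B compares 3, 7, 3 and picks Y; Country A would get -3.
Country A's induced payoffs are 10, -1, -3, so Country A commits to Free. Subgame-perfect outcome: (Free, X) with payoffs (10, 8).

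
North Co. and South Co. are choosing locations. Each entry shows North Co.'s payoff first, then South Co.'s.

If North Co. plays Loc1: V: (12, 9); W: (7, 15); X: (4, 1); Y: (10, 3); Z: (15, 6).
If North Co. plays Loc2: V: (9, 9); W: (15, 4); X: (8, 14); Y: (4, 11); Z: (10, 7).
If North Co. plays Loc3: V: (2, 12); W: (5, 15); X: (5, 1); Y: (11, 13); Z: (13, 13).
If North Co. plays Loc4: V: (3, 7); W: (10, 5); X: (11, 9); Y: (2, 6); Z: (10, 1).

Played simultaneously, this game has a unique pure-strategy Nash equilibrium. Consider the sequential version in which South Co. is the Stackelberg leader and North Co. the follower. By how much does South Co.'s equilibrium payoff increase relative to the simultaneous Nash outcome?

Solve by backward induction (South Co. leads).
- V → North Co. plays Loc1 (best of 12, 9, 2, 3); South Co. gets 9.
- W → North Co. plays Loc2 (best of 7, 15, 5, 10); South Co. gets 4.
- X → North Co. plays Loc4 (best of 4, 8, 5, 11); South Co. gets 9.
- Y → North Co. plays Loc3 (best of 10, 4, 11, 2); South Co. gets 13.
- Z → North Co. plays Loc1 (best of 15, 10, 13, 10); South Co. gets 6.
Among 9, 4, 9, 13, 6, the best is 13 at Y. Subgame-perfect outcome: (Loc3, Y) with payoffs (11, 13).
Now find the simultaneous Nash equilibrium.
North Co.'s best replies: V→Loc1; W→Loc2; X→Loc4; Y→Loc3; Z→Loc1.
South Co.'s best replies: Loc1→W; Loc2→X; Loc3→W; Loc4→X.
The unique mutual best reply is (Loc4, X), giving (11, 9).
South Co.'s commitment gain: 13 − 9 = 4.

4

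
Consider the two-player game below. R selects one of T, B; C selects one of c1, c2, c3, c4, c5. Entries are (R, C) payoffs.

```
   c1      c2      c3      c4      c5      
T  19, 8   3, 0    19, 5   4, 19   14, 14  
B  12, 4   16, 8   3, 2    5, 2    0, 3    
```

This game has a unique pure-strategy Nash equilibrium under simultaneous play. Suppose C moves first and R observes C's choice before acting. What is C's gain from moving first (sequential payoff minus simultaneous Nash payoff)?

Backward induction with C moving first.
- c1: BR = T, leader payoff 8.
- c2: BR = B, leader payoff 8.
- c3: BR = T, leader payoff 5.
- c4: BR = B, leader payoff 2.
- c5: BR = T, leader payoff 14.
C's induced payoffs are 8, 8, 5, 2, 14, so C commits to c5. Subgame-perfect outcome: (T, c5) with payoffs (14, 14).
Now find the simultaneous Nash equilibrium.
R's best replies: c1→T; c2→B; c3→T; c4→B; c5→T.
C's best replies: T→c4; B→c2.
Only (B, c2) has each player best-responding; Nash payoffs (16, 8).
C's commitment gain: 14 − 8 = 6.

6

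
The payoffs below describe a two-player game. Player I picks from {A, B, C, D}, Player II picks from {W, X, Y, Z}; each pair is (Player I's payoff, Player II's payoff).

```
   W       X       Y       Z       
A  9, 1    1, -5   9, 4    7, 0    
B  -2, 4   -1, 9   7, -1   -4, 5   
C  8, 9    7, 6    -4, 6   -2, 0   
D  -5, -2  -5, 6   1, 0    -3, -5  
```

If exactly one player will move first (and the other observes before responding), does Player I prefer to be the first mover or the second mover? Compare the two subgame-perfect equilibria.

first

If Player I leads: Player II's best replies are A→Y, B→X, C→W, D→X; Player I's induced payoffs 9, -1, 8, -5; outcome (A, Y), payoffs (9, 4).
If Player II leads: Player I's best replies are W→A, X→C, Y→A, Z→A; Player II's induced payoffs 1, 6, 4, 0; outcome (C, X), payoffs (7, 6).
Player I gets 9 moving first and 7 moving second, so Player I prefers to move first.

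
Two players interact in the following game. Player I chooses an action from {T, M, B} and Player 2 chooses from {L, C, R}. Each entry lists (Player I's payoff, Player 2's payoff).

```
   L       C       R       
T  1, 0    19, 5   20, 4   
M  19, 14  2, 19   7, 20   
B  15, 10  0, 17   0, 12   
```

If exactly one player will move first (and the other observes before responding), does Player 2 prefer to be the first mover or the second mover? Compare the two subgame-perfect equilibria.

If Player I leads: Player 2's best replies are T→C, M→R, B→C; Player I's induced payoffs 19, 7, 0; outcome (T, C), payoffs (19, 5).
If Player 2 leads: Player I's best replies are L→M, C→T, R→T; Player 2's induced payoffs 14, 5, 4; outcome (M, L), payoffs (19, 14).
Player 2 gets 14 moving first and 5 moving second, so Player 2 prefers to move first.

first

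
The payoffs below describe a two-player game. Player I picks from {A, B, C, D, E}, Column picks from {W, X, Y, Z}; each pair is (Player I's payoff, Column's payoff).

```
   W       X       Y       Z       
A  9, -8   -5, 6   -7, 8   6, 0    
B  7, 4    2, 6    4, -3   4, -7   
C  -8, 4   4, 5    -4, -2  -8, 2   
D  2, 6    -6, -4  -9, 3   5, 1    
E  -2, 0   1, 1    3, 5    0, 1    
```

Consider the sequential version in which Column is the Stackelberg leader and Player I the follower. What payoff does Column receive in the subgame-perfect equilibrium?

5

Work backward from Player I's decision.
- W → Player I plays A (best of 9, 7, -8, 2, -2); Column gets -8.
- X → Player I plays C (best of -5, 2, 4, -6, 1); Column gets 5.
- Y → Player I plays B (best of -7, 4, -4, -9, 3); Column gets -3.
- Z → Player I plays A (best of 6, 4, -8, 5, 0); Column gets 0.
Column's induced payoffs are -8, 5, -3, 0, so Column commits to X. Subgame-perfect outcome: (C, X) with payoffs (4, 5).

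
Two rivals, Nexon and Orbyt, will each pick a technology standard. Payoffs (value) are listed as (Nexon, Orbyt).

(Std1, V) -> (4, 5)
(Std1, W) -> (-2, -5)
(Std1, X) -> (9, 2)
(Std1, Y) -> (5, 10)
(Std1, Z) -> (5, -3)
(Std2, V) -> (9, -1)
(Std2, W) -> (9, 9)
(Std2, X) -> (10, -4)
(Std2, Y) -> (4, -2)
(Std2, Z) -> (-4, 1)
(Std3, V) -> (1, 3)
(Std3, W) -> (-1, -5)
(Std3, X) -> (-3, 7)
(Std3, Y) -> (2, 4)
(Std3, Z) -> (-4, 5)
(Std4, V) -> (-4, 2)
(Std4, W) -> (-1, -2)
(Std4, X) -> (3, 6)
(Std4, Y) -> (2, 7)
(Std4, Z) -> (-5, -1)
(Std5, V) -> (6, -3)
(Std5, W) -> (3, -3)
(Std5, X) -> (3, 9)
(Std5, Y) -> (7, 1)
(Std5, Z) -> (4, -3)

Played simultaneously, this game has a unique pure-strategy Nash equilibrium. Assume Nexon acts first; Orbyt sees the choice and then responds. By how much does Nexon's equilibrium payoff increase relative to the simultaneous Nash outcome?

Backward induction with Nexon moving first.
- Std1 → Orbyt plays Y (best of 5, -5, 2, 10, -3); Nexon gets 5.
- Std2 → Orbyt plays W (best of -1, 9, -4, -2, 1); Nexon gets 9.
- Std3 → Orbyt plays X (best of 3, -5, 7, 4, 5); Nexon gets -3.
- Std4 → Orbyt plays Y (best of 2, -2, 6, 7, -1); Nexon gets 2.
- Std5 → Orbyt plays X (best of -3, -3, 9, 1, -3); Nexon gets 3.
Nexon's induced payoffs are 5, 9, -3, 2, 3, so Nexon commits to Std2. Subgame-perfect outcome: (Std2, W) with payoffs (9, 9).
Now find the simultaneous Nash equilibrium.
Nexon's best replies: V→Std2; W→Std2; X→Std2; Y→Std5; Z→Std1.
Orbyt's best replies: Std1→Y; Std2→W; Std3→X; Std4→Y; Std5→X.
The unique mutual best reply is (Std2, W), giving (9, 9).
Nexon's commitment gain: 9 − 9 = 0.

0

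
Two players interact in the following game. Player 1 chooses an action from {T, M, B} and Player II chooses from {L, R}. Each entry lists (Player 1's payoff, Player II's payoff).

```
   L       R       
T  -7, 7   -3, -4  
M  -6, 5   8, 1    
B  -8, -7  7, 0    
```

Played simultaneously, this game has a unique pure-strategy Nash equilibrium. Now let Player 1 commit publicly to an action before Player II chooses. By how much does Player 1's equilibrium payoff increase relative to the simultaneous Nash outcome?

13

Solve by backward induction (Player 1 leads).
- T → Player II plays L (best of 7, -4); Player 1 gets -7.
- M → Player II plays L (best of 5, 1); Player 1 gets -6.
- B → Player II plays R (best of -7, 0); Player 1 gets 7.
Player 1's induced payoffs are -7, -6, 7, so Player 1 commits to B. Subgame-perfect outcome: (B, R) with payoffs (7, 0).
For the simultaneous game, intersect best replies.
Player 1's best replies: L→M; R→M.
Player II's best replies: T→L; M→L; B→R.
Only (M, L) has each player best-responding; Nash payoffs (-6, 5).
Player 1's commitment gain: 7 − -6 = 13.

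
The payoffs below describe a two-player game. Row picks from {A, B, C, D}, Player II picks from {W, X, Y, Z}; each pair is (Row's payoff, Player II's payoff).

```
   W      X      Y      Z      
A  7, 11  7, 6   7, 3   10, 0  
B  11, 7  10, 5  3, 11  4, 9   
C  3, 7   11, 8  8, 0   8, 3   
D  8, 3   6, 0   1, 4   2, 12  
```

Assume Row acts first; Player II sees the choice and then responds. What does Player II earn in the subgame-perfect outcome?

Work backward from Player II's decision.
- A → Player II plays W (best of 11, 6, 3, 0); Row gets 7.
- B → Player II plays Y (best of 7, 5, 11, 9); Row gets 3.
- C → Player II plays X (best of 7, 8, 0, 3); Row gets 11.
- D → Player II plays Z (best of 3, 0, 4, 12); Row gets 2.
Among 7, 3, 11, 2, the best is 11 at C. Subgame-perfect outcome: (C, X) with payoffs (11, 8).

8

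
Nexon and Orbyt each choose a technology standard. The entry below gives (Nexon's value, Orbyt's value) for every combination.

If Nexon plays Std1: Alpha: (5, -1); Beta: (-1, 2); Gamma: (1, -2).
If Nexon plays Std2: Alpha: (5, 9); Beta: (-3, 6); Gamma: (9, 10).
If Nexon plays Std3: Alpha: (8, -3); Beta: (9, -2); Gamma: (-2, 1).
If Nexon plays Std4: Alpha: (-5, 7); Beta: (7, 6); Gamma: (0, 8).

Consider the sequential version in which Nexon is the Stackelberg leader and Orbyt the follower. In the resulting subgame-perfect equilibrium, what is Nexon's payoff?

9

Orbyt best-responds to each possible Nexon move:
- Std1 → Orbyt plays Beta (best of -1, 2, -2); Nexon gets -1.
- Std2 → Orbyt plays Gamma (best of 9, 6, 10); Nexon gets 9.
- Std3 → Orbyt plays Gamma (best of -3, -2, 1); Nexon gets -2.
- Std4 → Orbyt plays Gamma (best of 7, 6, 8); Nexon gets 0.
Nexon's induced payoffs are -1, 9, -2, 0, so Nexon commits to Std2. Subgame-perfect outcome: (Std2, Gamma) with payoffs (9, 10).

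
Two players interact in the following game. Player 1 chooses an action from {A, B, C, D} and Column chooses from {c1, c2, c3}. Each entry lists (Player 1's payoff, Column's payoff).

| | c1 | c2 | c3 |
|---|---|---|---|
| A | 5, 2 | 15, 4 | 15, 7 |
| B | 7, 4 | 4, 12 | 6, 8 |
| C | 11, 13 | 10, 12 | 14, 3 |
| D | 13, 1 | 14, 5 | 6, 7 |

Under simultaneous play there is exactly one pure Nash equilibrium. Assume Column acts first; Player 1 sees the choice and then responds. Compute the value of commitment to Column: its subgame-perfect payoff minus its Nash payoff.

0

Solve by backward induction (Column leads).
- c1 → Player 1 plays D (best of 5, 7, 11, 13); Column gets 1.
- c2 → Player 1 plays A (best of 15, 4, 10, 14); Column gets 4.
- c3 → Player 1 plays A (best of 15, 6, 14, 6); Column gets 7.
Column's induced payoffs are 1, 4, 7, so Column commits to c3. Subgame-perfect outcome: (A, c3) with payoffs (15, 7).
For the simultaneous game, intersect best replies.
Player 1's best replies: c1→D; c2→A; c3→A.
Column's best replies: A→c3; B→c2; C→c1; D→c3.
The unique mutual best reply is (A, c3), giving (15, 7).
Column's commitment gain: 7 − 7 = 0.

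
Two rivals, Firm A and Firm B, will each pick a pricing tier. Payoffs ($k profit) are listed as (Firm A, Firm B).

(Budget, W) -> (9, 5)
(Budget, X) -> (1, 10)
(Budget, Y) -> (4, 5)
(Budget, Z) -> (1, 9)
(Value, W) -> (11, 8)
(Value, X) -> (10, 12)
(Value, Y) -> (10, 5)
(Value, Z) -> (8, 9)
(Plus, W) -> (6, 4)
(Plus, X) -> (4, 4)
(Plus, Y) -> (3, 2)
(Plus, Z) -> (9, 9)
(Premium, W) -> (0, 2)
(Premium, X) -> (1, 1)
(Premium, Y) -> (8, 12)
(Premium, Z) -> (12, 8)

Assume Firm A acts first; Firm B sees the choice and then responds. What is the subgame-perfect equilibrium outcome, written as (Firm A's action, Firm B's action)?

Solve by backward induction (Firm A leads).
- Budget: Firm B compares 5, 10, 5, 9 and picks X; Firm A would get 1.
- Value: Firm B compares 8, 12, 5, 9 and picks X; Firm A would get 10.
- Plus: Firm B compares 4, 4, 2, 9 and picks Z; Firm A would get 9.
- Premium: Firm B compares 2, 1, 12, 8 and picks Y; Firm A would get 8.
Maximizing over 1, 10, 9, 8, Firm A chooses Value. Subgame-perfect outcome: (Value, X) with payoffs (10, 12).

(Value, X)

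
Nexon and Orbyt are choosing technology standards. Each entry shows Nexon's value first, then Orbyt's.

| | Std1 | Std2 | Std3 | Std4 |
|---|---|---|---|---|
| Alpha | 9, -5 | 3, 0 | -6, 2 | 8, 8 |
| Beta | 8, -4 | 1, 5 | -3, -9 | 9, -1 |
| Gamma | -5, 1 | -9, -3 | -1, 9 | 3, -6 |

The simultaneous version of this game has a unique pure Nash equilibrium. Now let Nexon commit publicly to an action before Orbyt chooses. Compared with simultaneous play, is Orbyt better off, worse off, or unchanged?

Backward induction with Nexon moving first.
- Alpha: BR = Std4, leader payoff 8.
- Beta: BR = Std2, leader payoff 1.
- Gamma: BR = Std3, leader payoff -1.
Maximizing over 8, 1, -1, Nexon chooses Alpha. Subgame-perfect outcome: (Alpha, Std4) with payoffs (8, 8).
Now find the simultaneous Nash equilibrium.
Nexon's best replies: Std1→Alpha; Std2→Alpha; Std3→Gamma; Std4→Beta.
Orbyt's best replies: Alpha→Std4; Beta→Std2; Gamma→Std3.
The unique mutual best reply is (Gamma, Std3), giving (-1, 9).
Orbyt earns 8 sequentially versus 9 at the Nash outcome: worse off.

worse off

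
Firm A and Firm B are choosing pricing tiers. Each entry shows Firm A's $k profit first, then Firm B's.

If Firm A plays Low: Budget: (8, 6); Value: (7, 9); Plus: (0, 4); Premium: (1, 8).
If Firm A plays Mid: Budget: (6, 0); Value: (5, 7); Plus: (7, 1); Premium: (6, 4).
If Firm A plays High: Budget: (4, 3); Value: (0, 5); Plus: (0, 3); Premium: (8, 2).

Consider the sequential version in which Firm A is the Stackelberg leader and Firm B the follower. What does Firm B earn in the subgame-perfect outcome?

9

Work backward from Firm B's decision.
- Low: Firm B compares 6, 9, 4, 8 and picks Value; Firm A would get 7.
- Mid: Firm B compares 0, 7, 1, 4 and picks Value; Firm A would get 5.
- High: Firm B compares 3, 5, 3, 2 and picks Value; Firm A would get 0.
Maximizing over 7, 5, 0, Firm A chooses Low. Subgame-perfect outcome: (Low, Value) with payoffs (7, 9).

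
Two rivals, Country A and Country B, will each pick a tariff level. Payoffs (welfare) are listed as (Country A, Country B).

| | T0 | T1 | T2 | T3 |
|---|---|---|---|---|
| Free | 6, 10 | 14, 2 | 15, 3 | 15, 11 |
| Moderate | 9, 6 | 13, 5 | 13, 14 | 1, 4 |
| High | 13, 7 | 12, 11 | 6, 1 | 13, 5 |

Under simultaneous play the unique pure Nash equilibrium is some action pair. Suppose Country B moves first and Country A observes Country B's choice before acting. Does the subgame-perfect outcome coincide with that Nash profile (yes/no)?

yes

Country A best-responds to each possible Country B move:
- T0: Country A compares 6, 9, 13 and picks High; Country B would get 7.
- T1: Country A compares 14, 13, 12 and picks Free; Country B would get 2.
- T2: Country A compares 15, 13, 6 and picks Free; Country B would get 3.
- T3: Country A compares 15, 1, 13 and picks Free; Country B would get 11.
Maximizing over 7, 2, 3, 11, Country B chooses T3. Subgame-perfect outcome: (Free, T3) with payoffs (15, 11).
Now find the simultaneous Nash equilibrium.
Country A's best replies: T0→High; T1→Free; T2→Free; T3→Free.
Country B's best replies: Free→T3; Moderate→T2; High→T1.
Only (Free, T3) has each player best-responding; Nash payoffs (15, 11).
Sequential outcome (Free, T3) coincides with the Nash profile (Free, T3).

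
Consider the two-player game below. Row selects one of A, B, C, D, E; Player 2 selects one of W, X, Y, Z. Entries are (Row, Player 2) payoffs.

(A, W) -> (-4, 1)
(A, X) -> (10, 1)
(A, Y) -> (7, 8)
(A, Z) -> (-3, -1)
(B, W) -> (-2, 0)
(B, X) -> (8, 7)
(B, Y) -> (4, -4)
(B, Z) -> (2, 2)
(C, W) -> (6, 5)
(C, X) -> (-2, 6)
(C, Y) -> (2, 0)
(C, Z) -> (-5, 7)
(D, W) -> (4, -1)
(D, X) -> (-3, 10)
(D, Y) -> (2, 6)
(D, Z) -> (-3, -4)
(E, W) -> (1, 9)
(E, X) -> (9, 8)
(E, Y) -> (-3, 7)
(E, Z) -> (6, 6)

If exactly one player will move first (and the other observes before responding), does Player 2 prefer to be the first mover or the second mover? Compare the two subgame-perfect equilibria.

If Row leads: Player 2's best replies are A→Y, B→X, C→Z, D→X, E→W; Row's induced payoffs 7, 8, -5, -3, 1; outcome (B, X), payoffs (8, 7).
If Player 2 leads: Row's best replies are W→C, X→A, Y→A, Z→E; Player 2's induced payoffs 5, 1, 8, 6; outcome (A, Y), payoffs (7, 8).
Player 2 gets 8 moving first and 7 moving second, so Player 2 prefers to move first.

first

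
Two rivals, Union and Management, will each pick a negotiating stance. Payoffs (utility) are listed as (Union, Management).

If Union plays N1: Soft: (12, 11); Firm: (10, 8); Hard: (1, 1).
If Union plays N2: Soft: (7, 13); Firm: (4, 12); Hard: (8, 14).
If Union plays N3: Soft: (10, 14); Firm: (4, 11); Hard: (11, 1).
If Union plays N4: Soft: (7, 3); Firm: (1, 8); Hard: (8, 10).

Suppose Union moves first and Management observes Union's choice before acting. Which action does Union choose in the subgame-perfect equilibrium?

Solve by backward induction (Union leads).
- N1: BR = Soft, leader payoff 12.
- N2: BR = Hard, leader payoff 8.
- N3: BR = Soft, leader payoff 10.
- N4: BR = Hard, leader payoff 8.
Union's induced payoffs are 12, 8, 10, 8, so Union commits to N1. Subgame-perfect outcome: (N1, Soft) with payoffs (12, 11).

N1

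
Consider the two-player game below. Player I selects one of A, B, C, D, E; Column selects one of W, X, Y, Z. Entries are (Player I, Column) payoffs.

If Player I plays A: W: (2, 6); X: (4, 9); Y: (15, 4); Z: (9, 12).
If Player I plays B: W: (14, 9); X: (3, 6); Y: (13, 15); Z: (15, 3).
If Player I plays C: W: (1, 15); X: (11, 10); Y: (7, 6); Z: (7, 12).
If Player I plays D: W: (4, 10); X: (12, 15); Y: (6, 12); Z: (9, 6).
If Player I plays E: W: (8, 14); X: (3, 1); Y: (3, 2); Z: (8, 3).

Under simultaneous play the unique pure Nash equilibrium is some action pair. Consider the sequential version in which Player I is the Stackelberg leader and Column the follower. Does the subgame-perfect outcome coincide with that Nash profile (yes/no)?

no

Solve by backward induction (Player I leads).
- A: BR = Z, leader payoff 9.
- B: BR = Y, leader payoff 13.
- C: BR = W, leader payoff 1.
- D: BR = X, leader payoff 12.
- E: BR = W, leader payoff 8.
Maximizing over 9, 13, 1, 12, 8, Player I chooses B. Subgame-perfect outcome: (B, Y) with payoffs (13, 15).
For the simultaneous game, intersect best replies.
Player I's best replies: W→B; X→D; Y→A; Z→B.
Column's best replies: A→Z; B→Y; C→W; D→X; E→W.
The unique mutual best reply is (D, X), giving (12, 15).
Sequential outcome (B, Y) differs from the Nash profile (D, X).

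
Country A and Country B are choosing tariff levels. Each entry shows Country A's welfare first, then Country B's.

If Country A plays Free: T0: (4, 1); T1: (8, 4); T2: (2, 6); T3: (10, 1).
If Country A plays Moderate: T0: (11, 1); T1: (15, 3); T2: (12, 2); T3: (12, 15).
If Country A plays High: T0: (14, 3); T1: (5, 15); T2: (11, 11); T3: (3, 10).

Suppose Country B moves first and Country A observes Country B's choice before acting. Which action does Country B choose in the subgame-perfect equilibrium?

Backward induction with Country B moving first.
- T0: BR = High, leader payoff 3.
- T1: BR = Moderate, leader payoff 3.
- T2: BR = Moderate, leader payoff 2.
- T3: BR = Moderate, leader payoff 15.
Maximizing over 3, 3, 2, 15, Country B chooses T3. Subgame-perfect outcome: (Moderate, T3) with payoffs (12, 15).

T3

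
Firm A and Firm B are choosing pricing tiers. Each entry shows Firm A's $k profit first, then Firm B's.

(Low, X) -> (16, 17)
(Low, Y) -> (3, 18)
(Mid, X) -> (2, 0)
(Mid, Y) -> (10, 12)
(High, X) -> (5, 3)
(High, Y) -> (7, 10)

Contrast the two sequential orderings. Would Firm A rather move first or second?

second

If Firm A leads: Firm B's best replies are Low→Y, Mid→Y, High→Y; Firm A's induced payoffs 3, 10, 7; outcome (Mid, Y), payoffs (10, 12).
If Firm B leads: Firm A's best replies are X→Low, Y→Mid; Firm B's induced payoffs 17, 12; outcome (Low, X), payoffs (16, 17).
Firm A gets 10 moving first and 16 moving second, so Firm A prefers to move second.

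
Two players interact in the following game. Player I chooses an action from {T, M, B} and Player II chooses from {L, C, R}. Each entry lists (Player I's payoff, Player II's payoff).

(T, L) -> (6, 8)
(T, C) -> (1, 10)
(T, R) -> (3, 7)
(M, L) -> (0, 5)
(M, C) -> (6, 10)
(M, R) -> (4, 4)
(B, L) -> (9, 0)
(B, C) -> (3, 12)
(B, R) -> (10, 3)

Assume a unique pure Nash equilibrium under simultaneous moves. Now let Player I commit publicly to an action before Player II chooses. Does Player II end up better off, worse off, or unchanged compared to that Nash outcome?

Player II best-responds to each possible Player I move:
- T: Player II compares 8, 10, 7 and picks C; Player I would get 1.
- M: Player II compares 5, 10, 4 and picks C; Player I would get 6.
- B: Player II compares 0, 12, 3 and picks C; Player I would get 3.
Among 1, 6, 3, the best is 6 at M. Subgame-perfect outcome: (M, C) with payoffs (6, 10).
Under simultaneous play:
Player I's best replies: L→B; C→M; R→B.
Player II's best replies: T→C; M→C; B→C.
The unique mutual best reply is (M, C), giving (6, 10).
Player II earns 10 sequentially versus 10 at the Nash outcome: unchanged.

unchanged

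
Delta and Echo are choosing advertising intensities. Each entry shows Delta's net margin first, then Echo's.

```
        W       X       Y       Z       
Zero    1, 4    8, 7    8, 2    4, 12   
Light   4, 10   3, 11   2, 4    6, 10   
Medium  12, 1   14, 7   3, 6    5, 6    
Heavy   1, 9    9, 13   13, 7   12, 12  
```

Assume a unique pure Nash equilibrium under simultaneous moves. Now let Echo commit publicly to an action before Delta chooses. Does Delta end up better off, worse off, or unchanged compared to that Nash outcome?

worse off

Backward induction with Echo moving first.
- W: Delta compares 1, 4, 12, 1 and picks Medium; Echo would get 1.
- X: Delta compares 8, 3, 14, 9 and picks Medium; Echo would get 7.
- Y: Delta compares 8, 2, 3, 13 and picks Heavy; Echo would get 7.
- Z: Delta compares 4, 6, 5, 12 and picks Heavy; Echo would get 12.
Among 1, 7, 7, 12, the best is 12 at Z. Subgame-perfect outcome: (Heavy, Z) with payoffs (12, 12).
Now find the simultaneous Nash equilibrium.
Delta's best replies: W→Medium; X→Medium; Y→Heavy; Z→Heavy.
Echo's best replies: Zero→Z; Light→X; Medium→X; Heavy→X.
The unique mutual best reply is (Medium, X), giving (14, 7).
Delta earns 12 sequentially versus 14 at the Nash outcome: worse off.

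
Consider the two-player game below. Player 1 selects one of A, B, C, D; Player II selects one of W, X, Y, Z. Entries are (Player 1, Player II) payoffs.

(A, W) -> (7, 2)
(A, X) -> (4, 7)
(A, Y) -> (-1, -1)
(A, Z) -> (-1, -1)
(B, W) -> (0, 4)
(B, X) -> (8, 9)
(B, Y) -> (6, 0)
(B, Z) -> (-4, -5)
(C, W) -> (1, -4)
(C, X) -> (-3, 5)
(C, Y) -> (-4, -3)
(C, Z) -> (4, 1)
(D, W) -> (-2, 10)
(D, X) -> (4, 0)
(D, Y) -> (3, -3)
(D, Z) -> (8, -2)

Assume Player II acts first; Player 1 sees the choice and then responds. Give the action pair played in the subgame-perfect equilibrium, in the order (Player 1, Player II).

Solve by backward induction (Player II leads).
- W: Player 1 compares 7, 0, 1, -2 and picks A; Player II would get 2.
- X: Player 1 compares 4, 8, -3, 4 and picks B; Player II would get 9.
- Y: Player 1 compares -1, 6, -4, 3 and picks B; Player II would get 0.
- Z: Player 1 compares -1, -4, 4, 8 and picks D; Player II would get -2.
Player II's induced payoffs are 2, 9, 0, -2, so Player II commits to X. Subgame-perfect outcome: (B, X) with payoffs (8, 9).

(B, X)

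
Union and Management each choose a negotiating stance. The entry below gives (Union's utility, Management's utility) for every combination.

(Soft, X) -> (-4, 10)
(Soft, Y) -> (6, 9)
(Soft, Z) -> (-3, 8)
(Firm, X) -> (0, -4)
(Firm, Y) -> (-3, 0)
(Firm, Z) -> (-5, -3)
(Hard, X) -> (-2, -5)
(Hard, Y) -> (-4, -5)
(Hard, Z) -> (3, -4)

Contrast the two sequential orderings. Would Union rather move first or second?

second

If Union leads: Management's best replies are Soft→X, Firm→Y, Hard→Z; Union's induced payoffs -4, -3, 3; outcome (Hard, Z), payoffs (3, -4).
If Management leads: Union's best replies are X→Firm, Y→Soft, Z→Hard; Management's induced payoffs -4, 9, -4; outcome (Soft, Y), payoffs (6, 9).
Union gets 3 moving first and 6 moving second, so Union prefers to move second.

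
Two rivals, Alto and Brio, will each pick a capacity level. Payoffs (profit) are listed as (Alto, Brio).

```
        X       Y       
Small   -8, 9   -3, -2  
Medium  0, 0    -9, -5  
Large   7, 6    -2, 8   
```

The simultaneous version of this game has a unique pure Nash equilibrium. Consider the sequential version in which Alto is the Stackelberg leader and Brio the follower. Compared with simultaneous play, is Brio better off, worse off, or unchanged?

worse off

Brio best-responds to each possible Alto move:
- Small: Brio compares 9, -2 and picks X; Alto would get -8.
- Medium: Brio compares 0, -5 and picks X; Alto would get 0.
- Large: Brio compares 6, 8 and picks Y; Alto would get -2.
Alto's induced payoffs are -8, 0, -2, so Alto commits to Medium. Subgame-perfect outcome: (Medium, X) with payoffs (0, 0).
Now find the simultaneous Nash equilibrium.
Alto's best replies: X→Large; Y→Large.
Brio's best replies: Small→X; Medium→X; Large→Y.
The unique mutual best reply is (Large, Y), giving (-2, 8).
Brio earns 0 sequentially versus 8 at the Nash outcome: worse off.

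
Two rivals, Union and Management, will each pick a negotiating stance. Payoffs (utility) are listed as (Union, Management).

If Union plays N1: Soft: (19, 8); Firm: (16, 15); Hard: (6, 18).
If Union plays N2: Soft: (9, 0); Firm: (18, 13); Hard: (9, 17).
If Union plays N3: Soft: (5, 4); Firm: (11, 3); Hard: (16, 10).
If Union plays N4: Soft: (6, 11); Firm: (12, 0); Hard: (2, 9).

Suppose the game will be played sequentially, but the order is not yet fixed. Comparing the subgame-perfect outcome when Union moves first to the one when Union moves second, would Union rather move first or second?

second

If Union leads: Management's best replies are N1→Hard, N2→Hard, N3→Hard, N4→Soft; Union's induced payoffs 6, 9, 16, 6; outcome (N3, Hard), payoffs (16, 10).
If Management leads: Union's best replies are Soft→N1, Firm→N2, Hard→N3; Management's induced payoffs 8, 13, 10; outcome (N2, Firm), payoffs (18, 13).
Union gets 16 moving first and 18 moving second, so Union prefers to move second.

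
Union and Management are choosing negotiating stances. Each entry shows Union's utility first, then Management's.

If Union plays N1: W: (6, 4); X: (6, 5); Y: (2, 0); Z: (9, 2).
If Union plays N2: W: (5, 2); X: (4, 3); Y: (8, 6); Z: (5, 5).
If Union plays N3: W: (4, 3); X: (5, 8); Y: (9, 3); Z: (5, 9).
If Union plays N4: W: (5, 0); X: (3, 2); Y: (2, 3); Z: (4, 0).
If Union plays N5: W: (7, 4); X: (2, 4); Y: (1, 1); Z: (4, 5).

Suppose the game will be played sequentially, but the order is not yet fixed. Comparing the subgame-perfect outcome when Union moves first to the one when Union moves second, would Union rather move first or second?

first

If Union leads: Management's best replies are N1→X, N2→Y, N3→Z, N4→Y, N5→Z; Union's induced payoffs 6, 8, 5, 2, 4; outcome (N2, Y), payoffs (8, 6).
If Management leads: Union's best replies are W→N5, X→N1, Y→N3, Z→N1; Management's induced payoffs 4, 5, 3, 2; outcome (N1, X), payoffs (6, 5).
Union gets 8 moving first and 6 moving second, so Union prefers to move first.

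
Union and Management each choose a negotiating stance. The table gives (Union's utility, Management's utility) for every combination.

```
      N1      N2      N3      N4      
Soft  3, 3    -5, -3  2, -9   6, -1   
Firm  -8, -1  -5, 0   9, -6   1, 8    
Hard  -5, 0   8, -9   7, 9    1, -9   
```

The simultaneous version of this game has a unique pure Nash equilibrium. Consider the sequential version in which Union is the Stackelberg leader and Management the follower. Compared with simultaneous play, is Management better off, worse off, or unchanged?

better off

Solve by backward induction (Union leads).
- Soft → Management plays N1 (best of 3, -3, -9, -1); Union gets 3.
- Firm → Management plays N4 (best of -1, 0, -6, 8); Union gets 1.
- Hard → Management plays N3 (best of 0, -9, 9, -9); Union gets 7.
Maximizing over 3, 1, 7, Union chooses Hard. Subgame-perfect outcome: (Hard, N3) with payoffs (7, 9).
Under simultaneous play:
Union's best replies: N1→Soft; N2→Hard; N3→Firm; N4→Soft.
Management's best replies: Soft→N1; Firm→N4; Hard→N3.
Only (Soft, N1) has each player best-responding; Nash payoffs (3, 3).
Management earns 9 sequentially versus 3 at the Nash outcome: better off.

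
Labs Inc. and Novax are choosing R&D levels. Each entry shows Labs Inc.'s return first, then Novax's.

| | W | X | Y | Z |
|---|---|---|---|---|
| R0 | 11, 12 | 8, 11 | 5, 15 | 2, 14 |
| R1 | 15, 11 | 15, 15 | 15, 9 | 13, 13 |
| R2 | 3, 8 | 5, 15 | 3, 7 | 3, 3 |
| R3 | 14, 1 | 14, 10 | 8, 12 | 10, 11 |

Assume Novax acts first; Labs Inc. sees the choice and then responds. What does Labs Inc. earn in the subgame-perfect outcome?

Solve by backward induction (Novax leads).
- W: Labs Inc. compares 11, 15, 3, 14 and picks R1; Novax would get 11.
- X: Labs Inc. compares 8, 15, 5, 14 and picks R1; Novax would get 15.
- Y: Labs Inc. compares 5, 15, 3, 8 and picks R1; Novax would get 9.
- Z: Labs Inc. compares 2, 13, 3, 10 and picks R1; Novax would get 13.
Among 11, 15, 9, 13, the best is 15 at X. Subgame-perfect outcome: (R1, X) with payoffs (15, 15).

15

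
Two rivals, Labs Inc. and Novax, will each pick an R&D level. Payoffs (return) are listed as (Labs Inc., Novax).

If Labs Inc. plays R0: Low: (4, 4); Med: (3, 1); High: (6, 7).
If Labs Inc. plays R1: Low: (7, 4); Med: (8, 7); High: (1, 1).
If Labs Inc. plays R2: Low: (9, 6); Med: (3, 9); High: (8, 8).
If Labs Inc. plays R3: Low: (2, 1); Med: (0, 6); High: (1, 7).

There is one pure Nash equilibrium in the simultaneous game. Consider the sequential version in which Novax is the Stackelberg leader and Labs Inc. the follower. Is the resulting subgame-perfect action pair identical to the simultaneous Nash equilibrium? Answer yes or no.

no

Backward induction with Novax moving first.
- Low: BR = R2, leader payoff 6.
- Med: BR = R1, leader payoff 7.
- High: BR = R2, leader payoff 8.
Among 6, 7, 8, the best is 8 at High. Subgame-perfect outcome: (R2, High) with payoffs (8, 8).
Under simultaneous play:
Labs Inc.'s best replies: Low→R2; Med→R1; High→R2.
Novax's best replies: R0→High; R1→Med; R2→Med; R3→High.
Only (R1, Med) has each player best-responding; Nash payoffs (8, 7).
Sequential outcome (R2, High) differs from the Nash profile (R1, Med).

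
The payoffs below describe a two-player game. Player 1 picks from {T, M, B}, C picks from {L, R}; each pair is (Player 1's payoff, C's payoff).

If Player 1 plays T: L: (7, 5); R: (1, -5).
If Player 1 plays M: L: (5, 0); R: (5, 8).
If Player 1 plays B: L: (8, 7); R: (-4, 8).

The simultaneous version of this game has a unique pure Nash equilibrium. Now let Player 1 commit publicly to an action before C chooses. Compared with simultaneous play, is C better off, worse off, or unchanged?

worse off

C best-responds to each possible Player 1 move:
- T: C compares 5, -5 and picks L; Player 1 would get 7.
- M: C compares 0, 8 and picks R; Player 1 would get 5.
- B: C compares 7, 8 and picks R; Player 1 would get -4.
Among 7, 5, -4, the best is 7 at T. Subgame-perfect outcome: (T, L) with payoffs (7, 5).
Now find the simultaneous Nash equilibrium.
Player 1's best replies: L→B; R→M.
C's best replies: T→L; M→R; B→R.
The unique mutual best reply is (M, R), giving (5, 8).
C earns 5 sequentially versus 8 at the Nash outcome: worse off.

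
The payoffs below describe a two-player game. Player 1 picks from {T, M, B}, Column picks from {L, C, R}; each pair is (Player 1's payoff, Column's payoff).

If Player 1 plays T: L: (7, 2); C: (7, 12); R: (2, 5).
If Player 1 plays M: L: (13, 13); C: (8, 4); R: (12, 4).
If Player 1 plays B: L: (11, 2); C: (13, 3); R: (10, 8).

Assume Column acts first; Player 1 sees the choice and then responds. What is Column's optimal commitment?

L

Player 1 best-responds to each possible Column move:
- L: BR = M, leader payoff 13.
- C: BR = B, leader payoff 3.
- R: BR = M, leader payoff 4.
Maximizing over 13, 3, 4, Column chooses L. Subgame-perfect outcome: (M, L) with payoffs (13, 13).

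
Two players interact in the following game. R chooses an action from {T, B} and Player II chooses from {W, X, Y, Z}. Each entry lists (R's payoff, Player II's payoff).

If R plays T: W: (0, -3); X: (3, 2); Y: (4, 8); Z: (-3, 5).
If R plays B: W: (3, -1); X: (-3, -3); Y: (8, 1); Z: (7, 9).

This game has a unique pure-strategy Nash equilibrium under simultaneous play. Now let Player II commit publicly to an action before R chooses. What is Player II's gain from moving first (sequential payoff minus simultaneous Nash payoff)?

Work backward from R's decision.
- W → R plays B (best of 0, 3); Player II gets -1.
- X → R plays T (best of 3, -3); Player II gets 2.
- Y → R plays B (best of 4, 8); Player II gets 1.
- Z → R plays B (best of -3, 7); Player II gets 9.
Maximizing over -1, 2, 1, 9, Player II chooses Z. Subgame-perfect outcome: (B, Z) with payoffs (7, 9).
Under simultaneous play:
R's best replies: W→B; X→T; Y→B; Z→B.
Player II's best replies: T→Y; B→Z.
The unique mutual best reply is (B, Z), giving (7, 9).
Player II's commitment gain: 9 − 9 = 0.

0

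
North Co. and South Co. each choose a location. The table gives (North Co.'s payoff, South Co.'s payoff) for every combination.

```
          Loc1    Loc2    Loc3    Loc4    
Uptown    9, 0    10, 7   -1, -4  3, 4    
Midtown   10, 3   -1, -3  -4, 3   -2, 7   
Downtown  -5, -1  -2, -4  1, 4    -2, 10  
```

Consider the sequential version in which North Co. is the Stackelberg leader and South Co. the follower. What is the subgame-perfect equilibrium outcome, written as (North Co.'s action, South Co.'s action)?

(Uptown, Loc2)

Backward induction with North Co. moving first.
- Uptown: BR = Loc2, leader payoff 10.
- Midtown: BR = Loc4, leader payoff -2.
- Downtown: BR = Loc4, leader payoff -2.
Among 10, -2, -2, the best is 10 at Uptown. Subgame-perfect outcome: (Uptown, Loc2) with payoffs (10, 7).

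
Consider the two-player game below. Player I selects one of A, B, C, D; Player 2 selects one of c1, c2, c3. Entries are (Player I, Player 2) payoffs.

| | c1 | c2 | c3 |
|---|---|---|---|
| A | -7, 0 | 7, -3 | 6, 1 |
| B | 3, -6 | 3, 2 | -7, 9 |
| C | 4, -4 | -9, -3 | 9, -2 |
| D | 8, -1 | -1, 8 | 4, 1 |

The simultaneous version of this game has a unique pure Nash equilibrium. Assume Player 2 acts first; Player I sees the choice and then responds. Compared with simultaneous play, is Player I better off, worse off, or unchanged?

Backward induction with Player 2 moving first.
- c1 → Player I plays D (best of -7, 3, 4, 8); Player 2 gets -1.
- c2 → Player I plays A (best of 7, 3, -9, -1); Player 2 gets -3.
- c3 → Player I plays C (best of 6, -7, 9, 4); Player 2 gets -2.
Among -1, -3, -2, the best is -1 at c1. Subgame-perfect outcome: (D, c1) with payoffs (8, -1).
Now find the simultaneous Nash equilibrium.
Player I's best replies: c1→D; c2→A; c3→C.
Player 2's best replies: A→c3; B→c3; C→c3; D→c2.
Only (C, c3) has each player best-responding; Nash payoffs (9, -2).
Player I earns 8 sequentially versus 9 at the Nash outcome: worse off.

worse off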